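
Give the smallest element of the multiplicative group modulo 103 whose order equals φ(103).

φ(103) = 103 − 1 = 102 = 2 · 3 · 17.
Test candidates g = 2, 3, … against the prime factors q ∈ {2, 3, 17} of φ(103): g is a generator iff g^(102/q) ≢ 1 for every such q.
g = 2: 2^51 ≡ 1 — hits 1, so not a primitive root.
g = 3: 3^51 ≡ 102; 3^34 ≡ 1 — hits 1, so not a primitive root.
g = 4: 4^51 ≡ 1 — hits 1, so not a primitive root.
g = 5: 5^51 ≡ 102; 5^34 ≡ 56; 5^6 ≡ 72 — none is 1, so 5 is a primitive root.
Hence the least primitive root of 103 is 5.

5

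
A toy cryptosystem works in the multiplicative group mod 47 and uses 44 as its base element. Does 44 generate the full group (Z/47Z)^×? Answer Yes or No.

Yes

φ(47) = 47 − 1 = 46 = 2 · 23.
An element g generates (Z/47Z)^× iff g^(46/q) ≢ 1 (mod 47) for each prime q ∈ {2, 23}.
44^23 ≡ 46 (mod 47)  [q = 2: ≢ 1 ✓]
44^2 ≡ 9 (mod 47)  [q = 23: ≢ 1 ✓]
Every test exponent gives a nontrivial residue, hence 44 generates the full group.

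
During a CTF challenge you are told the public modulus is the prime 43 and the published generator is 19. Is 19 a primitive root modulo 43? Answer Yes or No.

Yes

φ(43) = 43 − 1 = 42 = 2 · 3 · 7.
It suffices to check that the order of 19 is not a proper divisor of 42: compute 19^(42/q) for q ∈ {2, 3, 7}.
19^21 ≡ 42 (mod 43)  [q = 2: ≢ 1 ✓]
19^14 ≡ 36 (mod 43)  [q = 3: ≢ 1 ✓]
19^6 ≡ 11 (mod 43)  [q = 7: ≢ 1 ✓]
All checks pass, so 19 has order 42 and is a primitive root modulo 43.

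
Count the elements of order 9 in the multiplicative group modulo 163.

6

φ(163) = 163 − 1 = 162 = 2 · 3^4.
Since (Z/163Z)^× is cyclic of order 162, the number of elements of order d is φ(d) when d | 162 and 0 otherwise.
9 = 3^2 divides 162, and φ(9) = 6.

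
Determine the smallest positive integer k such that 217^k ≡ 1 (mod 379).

By Lagrange's theorem, ord_379(217) divides φ(379) = 379 − 1 = 378 = 2 · 3^3 · 7.
Divisors of 378: 1, 2, 3, 6, 7, 9, 14, 18, 21, 27, 42, 54, 63, 126, 189, 378.
Compute 217^d (mod 379) for the divisors d until we hit 1:
217^1 ≡ 217 (mod 379)
217^2 ≡ 93 (mod 379)
217^3 ≡ 94 (mod 379)
217^6 ≡ 119 (mod 379)
217^7 ≡ 51 (mod 379)
217^9 ≡ 195 (mod 379)
217^14 ≡ 327 (mod 379)
217^18 ≡ 125 (mod 379)
217^21 ≡ 1 (mod 379) ✓
Hence ord(217) = 21.

21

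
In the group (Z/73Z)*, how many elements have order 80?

φ(73) = 73 − 1 = 72 = 2^3 · 3^2.
In a cyclic group of order 72, there are φ(d) elements of order d for each divisor d of 72, and zero for non-divisors.
80 does not divide 72, so no element of (Z/73Z)^× has order 80.

0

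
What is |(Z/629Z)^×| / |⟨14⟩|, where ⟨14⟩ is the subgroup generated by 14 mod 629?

12

ord(14) | φ(629) = φ(17·37) = (17−1)·(37−1) = 16·36 = 576 = 2^6 · 3^2.
Divisors of 576: 1, 2, 3, 4, 6, 8, 9, 12, 16, 18, 24, 32, 36, 48, 64, 72, 96, 144, 192, 288, 576.
Test each divisor d:
14^1 ≡ 14 (mod 629)
14^2 ≡ 196 (mod 629)
14^3 ≡ 228 (mod 629)
14^4 ≡ 47 (mod 629)
14^6 ≡ 406 (mod 629)
14^8 ≡ 322 (mod 629)
14^9 ≡ 105 (mod 629)
14^12 ≡ 38 (mod 629)
14^16 ≡ 528 (mod 629)
14^18 ≡ 332 (mod 629)
14^24 ≡ 186 (mod 629)
14^32 ≡ 137 (mod 629)
14^36 ≡ 149 (mod 629)
14^48 ≡ 1 (mod 629) ✓
Thus |⟨14⟩| = ord(14) = 48.
The index is φ(629) / ord(14) = 576 / 48 = 12.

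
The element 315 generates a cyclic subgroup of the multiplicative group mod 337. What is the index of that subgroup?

1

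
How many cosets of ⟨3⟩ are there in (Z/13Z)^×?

Since 3 ∈ (Z/13Z)^×, its order divides φ(13) = 13 − 1 = 12 = 2^2 · 3.
Divisors of 12: 1, 2, 3, 4, 6, 12.
Compute 3^d (mod 13) for the divisors d until we hit 1:
3^1 ≡ 3 (mod 13)
3^2 ≡ 9 (mod 13)
3^3 ≡ 1 (mod 13) ✓
Thus |⟨3⟩| = ord(3) = 3.
The index is φ(13) / ord(3) = 12 / 3 = 4.

4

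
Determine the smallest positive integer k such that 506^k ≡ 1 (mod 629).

36

ord(506) | φ(629) = φ(17·37) = (17−1)·(37−1) = 16·36 = 576 = 2^6 · 3^2.
Divisors of 576: 1, 2, 3, 4, 6, 8, 9, 12, 16, 18, 24, 32, 36, 48, 64, 72, 96, 144, 192, 288, 576.
Compute 506^d (mod 629) for the divisors d until we hit 1:
506^1 ≡ 506 (mod 629)
506^2 ≡ 33 (mod 629)
506^3 ≡ 344 (mod 629)
506^4 ≡ 460 (mod 629)
506^6 ≡ 84 (mod 629)
506^8 ≡ 256 (mod 629)
506^9 ≡ 591 (mod 629)
506^12 ≡ 137 (mod 629)
506^16 ≡ 120 (mod 629)
506^18 ≡ 186 (mod 629)
506^24 ≡ 528 (mod 629)
506^32 ≡ 562 (mod 629)
506^36 ≡ 1 (mod 629) ✓
So ord_629(506) = 36.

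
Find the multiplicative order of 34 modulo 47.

By Lagrange's theorem, ord_47(34) divides φ(47) = 47 − 1 = 46 = 2 · 23.
Divisors of 46: 1, 2, 23, 46.
Compute 34^d (mod 47) for the divisors d until we hit 1:
34^1 ≡ 34 (mod 47)
34^2 ≡ 28 (mod 47)
34^23 ≡ 1 (mod 47) ✓
Therefore the multiplicative order of 34 modulo 47 is 23.

23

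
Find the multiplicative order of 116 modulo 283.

47

ord(116) | φ(283) = 283 − 1 = 282 = 2 · 3 · 47.
Divisors of 282: 1, 2, 3, 6, 47, 94, 141, 282.
Test each divisor d:
116^1 ≡ 116 (mod 283)
116^2 ≡ 155 (mod 283)
116^3 ≡ 151 (mod 283)
116^6 ≡ 161 (mod 283)
116^47 ≡ 1 (mod 283) ✓
Hence ord(116) = 47.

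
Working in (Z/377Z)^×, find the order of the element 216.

Since 216 ∈ (Z/377Z)^×, its order divides φ(377) = φ(13·29) = (13−1)·(29−1) = 12·28 = 336 = 2^4 · 3 · 7.
Divisors of 336: 1, 2, 3, 4, 6, 7, 8, 12, 14, 16, 21, 24, 28, 42, 48, 56, 84, 112, 168, 336.
Test each divisor d:
216^1 ≡ 216 (mod 377)
216^2 ≡ 285 (mod 377)
216^3 ≡ 109 (mod 377)
216^4 ≡ 170 (mod 377)
216^6 ≡ 194 (mod 377)
216^7 ≡ 57 (mod 377)
216^8 ≡ 248 (mod 377)
216^12 ≡ 313 (mod 377)
216^14 ≡ 233 (mod 377)
216^16 ≡ 53 (mod 377)
216^21 ≡ 86 (mod 377)
216^24 ≡ 326 (mod 377)
216^28 ≡ 1 (mod 377) ✓
Therefore the multiplicative order of 216 modulo 377 is 28.

28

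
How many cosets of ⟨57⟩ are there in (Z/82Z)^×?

The order of 57 must divide φ(82) = φ(2)·φ(41) = 1·40 = 40 = 2^3 · 5.
Divisors of 40: 1, 2, 4, 5, 8, 10, 20, 40.
Compute 57^d (mod 82) for the divisors d until we hit 1:
57^1 ≡ 57 (mod 82)
57^2 ≡ 51 (mod 82)
57^4 ≡ 59 (mod 82)
57^5 ≡ 1 (mod 82) ✓
Thus |⟨57⟩| = ord(57) = 5.
Index = |(Z/82Z)^×| / |⟨57⟩| = 40 / 5 = 8.

8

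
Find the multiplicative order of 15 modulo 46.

22

By Lagrange's theorem, ord_46(15) divides φ(46) = φ(2)·φ(23) = 1·22 = 22 = 2 · 11.
Divisors of 22: 1, 2, 11, 22.
Compute 15^d (mod 46) for the divisors d until we hit 1:
15^1 ≡ 15
15^2 ≡ 41
15^11 ≡ 45
15^22 ≡ 1
Hence ord(15) = 22.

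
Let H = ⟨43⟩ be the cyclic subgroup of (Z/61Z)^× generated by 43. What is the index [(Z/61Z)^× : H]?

The order of 43 must divide φ(61) = 61 − 1 = 60 = 2^2 · 3 · 5.
Divisors of 60: 1, 2, 3, 4, 5, 6, 10, 12, 15, 20, 30, 60.
Compute 43^d (mod 61) for the divisors d until we hit 1:
43^1 ≡ 43 (mod 61)
43^2 ≡ 19 (mod 61)
43^3 ≡ 24 (mod 61)
43^4 ≡ 56 (mod 61)
43^5 ≡ 29 (mod 61)
43^6 ≡ 27 (mod 61)
43^10 ≡ 48 (mod 61)
43^12 ≡ 58 (mod 61)
43^15 ≡ 50 (mod 61)
43^20 ≡ 47 (mod 61)
43^30 ≡ 60 (mod 61)
43^60 ≡ 1 (mod 61) ✓
The order of 43 is 60, so the subgroup it generates has 60 elements.
Index = |(Z/61Z)^×| / |⟨43⟩| = 60 / 60 = 1.

1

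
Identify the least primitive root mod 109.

6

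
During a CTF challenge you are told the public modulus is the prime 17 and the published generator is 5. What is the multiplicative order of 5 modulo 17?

By Lagrange's theorem, ord_17(5) divides φ(17) = 17 − 1 = 16 = 2^4.
Divisors of 16: 1, 2, 4, 8, 16.
Evaluate successive powers at the divisors of 16:
5^1 ≡ 5
5^2 ≡ 8
5^4 ≡ 13
5^8 ≡ 16
5^16 ≡ 1
The smallest such exponent is 16, so the order of 5 is 16.

16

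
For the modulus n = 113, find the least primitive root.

3

φ(113) = 113 − 1 = 112 = 2^4 · 7.
Test candidates g = 2, 3, … against the prime factors q ∈ {2, 7} of φ(113): g is a generator iff g^(112/q) ≢ 1 for every such q.
g = 2: 2^56 ≡ 1 — hits 1, so not a primitive root.
g = 3: 3^56 ≡ 112; 3^16 ≡ 49 — none is 1, so 3 is a primitive root.
The smallest primitive root modulo 113 is 3.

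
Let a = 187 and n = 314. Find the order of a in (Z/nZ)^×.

39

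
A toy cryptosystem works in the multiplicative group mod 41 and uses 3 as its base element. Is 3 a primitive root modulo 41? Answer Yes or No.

No

φ(41) = 41 − 1 = 40 = 2^3 · 5.
Test 3^(40/q) mod 41 for each prime factor q of 40:
3^20 ≡ 40 (mod 41)  [q = 2: ≢ 1 ✓]
3^8 ≡ 1 (mod 41)  [q = 5: ≡ 1 ✗]
3^8 ≡ 1 shows ord(3) | 8, strictly less than φ(41); not a primitive root.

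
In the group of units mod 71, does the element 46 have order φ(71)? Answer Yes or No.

φ(71) = 71 − 1 = 70 = 2 · 5 · 7.
46 is a primitive root mod 71 iff 46^(φ(71)/q) ≢ 1 for every prime q | φ(71), i.e. q ∈ {2, 5, 7}.
46^35 ≡ 70 (mod 71)  [q = 2: ≢ 1 ✓]
46^14 ≡ 54 (mod 71)  [q = 5: ≢ 1 ✓]
46^10 ≡ 1 (mod 71)  [q = 7: ≡ 1 ✗]
Since 46^10 ≡ 1, the order of 46 divides 10 < 70, so 46 is not a primitive root.

No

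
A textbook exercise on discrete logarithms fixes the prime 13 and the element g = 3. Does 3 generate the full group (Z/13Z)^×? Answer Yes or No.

No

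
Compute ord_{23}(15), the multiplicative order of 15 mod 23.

22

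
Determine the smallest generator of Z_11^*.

φ(11) = 11 − 1 = 10 = 2 · 5.
Test candidates g = 2, 3, … against the prime factors q ∈ {2, 5} of φ(11): g is a generator iff g^(10/q) ≢ 1 for every such q.
g = 2: 2^5 ≡ 10; 2^2 ≡ 4 — none is 1, so 2 is a primitive root.
The smallest primitive root modulo 11 is 2.

2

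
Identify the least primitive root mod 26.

φ(26) = φ(2)·φ(13) = 1·12 = 12 = 2^2 · 3.
Test candidates g = 2, 3, … against the prime factors q ∈ {2, 3} of φ(26): g is a generator iff g^(12/q) ≢ 1 for every such q.
g = 2: gcd(2, 26) = 2 > 1, not a unit — skip.
g = 3: 3^6 ≡ 1 — hits 1, so not a primitive root.
g = 4: gcd(4, 26) = 2 > 1, not a unit — skip.
g = 5: 5^6 ≡ 25; 5^4 ≡ 1 — hits 1, so not a primitive root.
g = 6: gcd(6, 26) = 2 > 1, not a unit — skip.
g = 7: 7^6 ≡ 25; 7^4 ≡ 9 — none is 1, so 7 is a primitive root.
Hence the least primitive root of 26 is 7.

7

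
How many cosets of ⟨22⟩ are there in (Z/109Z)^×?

By Lagrange's theorem, ord_109(22) divides φ(109) = 109 − 1 = 108 = 2^2 · 3^3.
Divisors of 108: 1, 2, 3, 4, 6, 9, 12, 18, 27, 36, 54, 108.
Compute 22^d (mod 109) for the divisors d until we hit 1:
22^1 ≡ 22 (mod 109)
22^2 ≡ 48 (mod 109)
22^3 ≡ 75 (mod 109)
22^4 ≡ 15 (mod 109)
22^6 ≡ 66 (mod 109)
22^9 ≡ 45 (mod 109)
22^12 ≡ 105 (mod 109)
22^18 ≡ 63 (mod 109)
22^27 ≡ 1 (mod 109) ✓
So ord_109(22) = 27, hence |⟨22⟩| = 27.
Index = |(Z/109Z)^×| / |⟨22⟩| = 108 / 27 = 4.

4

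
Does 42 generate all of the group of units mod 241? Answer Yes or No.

φ(241) = 241 − 1 = 240 = 2^4 · 3 · 5.
Test 42^(240/q) mod 241 for each prime factor q of 240:
42^120 ≡ 240 (mod 241)  [q = 2: ≢ 1 ✓]
42^80 ≡ 15 (mod 241)  [q = 3: ≢ 1 ✓]
42^48 ≡ 205 (mod 241)  [q = 5: ≢ 1 ✓]
None equal 1, so ord_241(42) = 240: 42 is a primitive root.

Yes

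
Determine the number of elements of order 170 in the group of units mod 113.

0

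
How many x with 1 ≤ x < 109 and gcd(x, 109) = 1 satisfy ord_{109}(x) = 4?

2

φ(109) = 109 − 1 = 108 = 2^2 · 3^3.
(Z/109Z)^× is cyclic (|G| = 108); a cyclic group of order m has exactly φ(d) elements of each order d | m, and none otherwise.
4 = 2^2 divides 108, and φ(4) = 2.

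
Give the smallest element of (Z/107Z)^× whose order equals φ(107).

φ(107) = 107 − 1 = 106 = 2 · 53.
g is a primitive root iff g^(106/q) ≢ 1 (mod 107) for each prime q ∈ {2, 53}.
g = 2: 2^53 ≡ 106; 2^2 ≡ 4 — none is 1, so 2 is a primitive root.
So 2 is the smallest generator of (Z/107Z)^×.

2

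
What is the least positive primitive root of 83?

2

φ(83) = 83 − 1 = 82 = 2 · 41.
g is a primitive root iff g^(82/q) ≢ 1 (mod 83) for each prime q ∈ {2, 41}.
g = 2: 2^41 ≡ 82; 2^2 ≡ 4 — none is 1, so 2 is a primitive root.
So 2 is the smallest generator of (Z/83Z)^×.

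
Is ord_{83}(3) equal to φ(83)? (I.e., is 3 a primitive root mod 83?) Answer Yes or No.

No

φ(83) = 83 − 1 = 82 = 2 · 41.
An element g generates (Z/83Z)^× iff g^(82/q) ≢ 1 (mod 83) for each prime q ∈ {2, 41}.
3^41 ≡ 1 (mod 83)  [q = 2: ≡ 1 ✗]
3^2 ≡ 9 (mod 83)  [q = 41: ≢ 1 ✓]
3^41 ≡ 1 shows ord(3) | 41, strictly less than φ(83); not a primitive root.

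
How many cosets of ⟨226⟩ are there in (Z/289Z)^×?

The order of 226 must divide φ(289) = φ(17^2) = 17·(17−1) = 272 = 2^4 · 17.
Divisors of 272: 1, 2, 4, 8, 16, 17, 34, 68, 136, 272.
Test each divisor d:
226^1 ≡ 226 (mod 289)
226^2 ≡ 212 (mod 289)
226^4 ≡ 149 (mod 289)
226^8 ≡ 237 (mod 289)
226^16 ≡ 103 (mod 289)
226^17 ≡ 158 (mod 289)
226^34 ≡ 110 (mod 289)
226^68 ≡ 251 (mod 289)
226^136 ≡ 288 (mod 289)
226^272 ≡ 1 (mod 289) ✓
So ord_289(226) = 272, hence |⟨226⟩| = 272.
The index is φ(289) / ord(226) = 272 / 272 = 1.

1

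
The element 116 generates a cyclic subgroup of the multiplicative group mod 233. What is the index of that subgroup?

Since 116 ∈ (Z/233Z)^×, its order divides φ(233) = 233 − 1 = 232 = 2^3 · 29.
Divisors of 232: 1, 2, 4, 8, 29, 58, 116, 232.
Evaluate successive powers at the divisors of 232:
116^1 ≡ 116
116^2 ≡ 175
116^4 ≡ 102
116^8 ≡ 152
116^29 ≡ 232
116^58 ≡ 1
The order of 116 is 58, so the subgroup it generates has 58 elements.
Index = |(Z/233Z)^×| / |⟨116⟩| = 232 / 58 = 4.

4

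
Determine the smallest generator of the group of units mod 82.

7

φ(82) = φ(2)·φ(41) = 1·40 = 40 = 2^3 · 5.
g is a primitive root iff g^(40/q) ≢ 1 (mod 82) for each prime q ∈ {2, 5}.
g = 2: gcd(2, 82) = 2 > 1, not a unit — skip.
g = 3: 3^20 ≡ 81; 3^8 ≡ 1 — hits 1, so not a primitive root.
g = 4: gcd(4, 82) = 2 > 1, not a unit — skip.
g = 5: 5^20 ≡ 1 — hits 1, so not a primitive root.
g = 6: gcd(6, 82) = 2 > 1, not a unit — skip.
g = 7: 7^20 ≡ 81; 7^8 ≡ 37 — none is 1, so 7 is a primitive root.
The smallest primitive root modulo 82 is 7.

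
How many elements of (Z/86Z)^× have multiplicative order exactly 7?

6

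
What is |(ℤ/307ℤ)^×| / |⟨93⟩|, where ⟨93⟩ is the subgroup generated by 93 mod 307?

34

ord(93) | φ(307) = 307 − 1 = 306 = 2 · 3^2 · 17.
Divisors of 306: 1, 2, 3, 6, 9, 17, 18, 34, 51, 102, 153, 306.
Test each divisor d:
93^1 ≡ 93 (mod 307)
93^2 ≡ 53 (mod 307)
93^3 ≡ 17 (mod 307)
93^6 ≡ 289 (mod 307)
93^9 ≡ 1 (mod 307) ✓
So ord_307(93) = 9, hence |⟨93⟩| = 9.
Index = |(Z/307Z)^×| / |⟨93⟩| = 306 / 9 = 34.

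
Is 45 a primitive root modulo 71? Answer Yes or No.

φ(71) = 71 − 1 = 70 = 2 · 5 · 7.
An element g generates (Z/71Z)^× iff g^(70/q) ≢ 1 (mod 71) for each prime q ∈ {2, 5, 7}.
45^35 ≡ 1 (mod 71)  [q = 2: ≡ 1 ✗]
45^14 ≡ 1 (mod 71)  [q = 5: ≡ 1 ✗]
45^10 ≡ 32 (mod 71)  [q = 7: ≢ 1 ✓]
Since 45^35 ≡ 1, the order of 45 divides 35 < 70, so 45 is not a primitive root.

No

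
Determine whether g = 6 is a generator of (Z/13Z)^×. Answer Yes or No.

Yes

φ(13) = 13 − 1 = 12 = 2^2 · 3.
An element g generates (Z/13Z)^× iff g^(12/q) ≢ 1 (mod 13) for each prime q ∈ {2, 3}.
6^6 ≡ 12 (mod 13)  [q = 2: ≢ 1 ✓]
6^4 ≡ 9 (mod 13)  [q = 3: ≢ 1 ✓]
None equal 1, so ord_13(6) = 12: 6 is a primitive root.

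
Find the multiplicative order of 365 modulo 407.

ord(365) | φ(407) = φ(11·37) = (11−1)·(37−1) = 10·36 = 360 = 2^3 · 3^2 · 5.
Divisors of 360: 1, 2, 3, 4, 5, 6, 8, 9, 10, 12, 15, 18, 20, 24, 30, 36, 40, 45, 60, 72, 90, 120, 180, 360.
Compute 365^d (mod 407) for the divisors d until we hit 1:
365^1 ≡ 365
365^2 ≡ 136
365^3 ≡ 393
365^4 ≡ 181
365^5 ≡ 131
365^6 ≡ 196
365^8 ≡ 201
365^9 ≡ 105
365^10 ≡ 67
365^12 ≡ 158
365^15 ≡ 230
365^18 ≡ 36
365^20 ≡ 12
365^24 ≡ 137
365^30 ≡ 397
365^36 ≡ 75
365^40 ≡ 144
365^45 ≡ 142
365^60 ≡ 100
365^72 ≡ 334
365^90 ≡ 221
365^120 ≡ 232
365^180 ≡ 1
Therefore the multiplicative order of 365 modulo 407 is 180.

180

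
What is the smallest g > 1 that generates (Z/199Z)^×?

φ(199) = 199 − 1 = 198 = 2 · 3^2 · 11.
g is a primitive root iff g^(198/q) ≢ 1 (mod 199) for each prime q ∈ {2, 3, 11}.
g = 2: 2^99 ≡ 1 — hits 1, so not a primitive root.
g = 3: 3^99 ≡ 198; 3^66 ≡ 106; 3^18 ≡ 125 — none is 1, so 3 is a primitive root.
So 3 is the smallest generator of (Z/199Z)^×.

3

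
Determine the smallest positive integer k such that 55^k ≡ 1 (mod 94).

ord(55) | φ(94) = φ(2)·φ(47) = 1·46 = 46 = 2 · 23.
Divisors of 46: 1, 2, 23, 46.
Compute 55^d (mod 94) for the divisors d until we hit 1:
55^1 ≡ 55 (mod 94)
55^2 ≡ 17 (mod 94)
55^23 ≡ 1 (mod 94) ✓
Hence ord(55) = 23.

23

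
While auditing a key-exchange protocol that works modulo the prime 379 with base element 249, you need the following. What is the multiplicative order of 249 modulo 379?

The order of 249 must divide φ(379) = 379 − 1 = 378 = 2 · 3^3 · 7.
Divisors of 378: 1, 2, 3, 6, 7, 9, 14, 18, 21, 27, 42, 54, 63, 126, 189, 378.
Test each divisor d:
249^1 ≡ 249
249^2 ≡ 224
249^3 ≡ 63
249^6 ≡ 179
249^7 ≡ 228
249^9 ≡ 286
249^14 ≡ 61
249^18 ≡ 311
249^21 ≡ 264
249^27 ≡ 260
249^42 ≡ 339
249^54 ≡ 138
249^63 ≡ 52
249^126 ≡ 51
249^189 ≡ 378
249^378 ≡ 1
Therefore the multiplicative order of 249 modulo 379 is 378.

378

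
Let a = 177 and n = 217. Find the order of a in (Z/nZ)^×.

By Lagrange's theorem, ord_217(177) divides φ(217) = φ(7·31) = (7−1)·(31−1) = 6·30 = 180 = 2^2 · 3^2 · 5.
Divisors of 180: 1, 2, 3, 4, 5, 6, 9, 10, 12, 15, 18, 20, 30, 36, 45, 60, 90, 180.
Compute 177^d (mod 217) for the divisors d until we hit 1:
177^1 ≡ 177
177^2 ≡ 81
177^3 ≡ 15
177^4 ≡ 51
177^5 ≡ 130
177^6 ≡ 8
177^9 ≡ 120
177^10 ≡ 191
177^12 ≡ 64
177^15 ≡ 92
177^18 ≡ 78
177^20 ≡ 25
177^30 ≡ 1
The smallest such exponent is 30, so the order of 177 is 30.

30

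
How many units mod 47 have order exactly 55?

0

φ(47) = 47 − 1 = 46 = 2 · 23.
Since (Z/47Z)^× is cyclic of order 46, the number of elements of order d is φ(d) when d | 46 and 0 otherwise.
Here 46 is not a multiple of 55, so there are no elements of order 55.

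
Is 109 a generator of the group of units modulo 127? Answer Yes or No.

φ(127) = 127 − 1 = 126 = 2 · 3^2 · 7.
Test 109^(126/q) mod 127 for each prime factor q of 126:
109^63 ≡ 126 (mod 127)  [q = 2: ≢ 1 ✓]
109^42 ≡ 19 (mod 127)  [q = 3: ≢ 1 ✓]
109^18 ≡ 2 (mod 127)  [q = 7: ≢ 1 ✓]
All checks pass, so 109 has order 126 and is a primitive root modulo 127.

Yes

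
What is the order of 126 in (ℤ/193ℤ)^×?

32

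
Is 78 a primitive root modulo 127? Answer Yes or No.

φ(127) = 127 − 1 = 126 = 2 · 3^2 · 7.
It suffices to check that the order of 78 is not a proper divisor of 126: compute 78^(126/q) for q ∈ {2, 3, 7}.
78^63 ≡ 126 (mod 127)  [q = 2: ≢ 1 ✓]
78^42 ≡ 19 (mod 127)  [q = 3: ≢ 1 ✓]
78^18 ≡ 32 (mod 127)  [q = 7: ≢ 1 ✓]
None equal 1, so ord_127(78) = 126: 78 is a primitive root.

Yes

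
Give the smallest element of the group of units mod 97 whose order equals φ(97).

φ(97) = 97 − 1 = 96 = 2^5 · 3.
Test candidates g = 2, 3, … against the prime factors q ∈ {2, 3} of φ(97): g is a generator iff g^(96/q) ≢ 1 for every such q.
g = 2: 2^48 ≡ 1 — hits 1, so not a primitive root.
g = 3: 3^48 ≡ 1 — hits 1, so not a primitive root.
g = 4: 4^48 ≡ 1 — hits 1, so not a primitive root.
g = 5: 5^48 ≡ 96; 5^32 ≡ 35 — none is 1, so 5 is a primitive root.
Hence the least primitive root of 97 is 5.

5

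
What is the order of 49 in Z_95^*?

Since 49 ∈ (Z/95Z)^×, its order divides φ(95) = φ(5·19) = (5−1)·(19−1) = 4·18 = 72 = 2^3 · 3^2.
Divisors of 72: 1, 2, 3, 4, 6, 8, 9, 12, 18, 24, 36, 72.
Evaluate successive powers at the divisors of 72:
49^1 ≡ 49
49^2 ≡ 26
49^3 ≡ 39
49^4 ≡ 11
49^6 ≡ 1
The smallest such exponent is 6, so the order of 49 is 6.

6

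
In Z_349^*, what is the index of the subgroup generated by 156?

1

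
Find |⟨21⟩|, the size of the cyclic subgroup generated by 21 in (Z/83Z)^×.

The order of 21 must divide φ(83) = 83 − 1 = 82 = 2 · 41.
Divisors of 82: 1, 2, 41, 82.
Test each divisor d:
21^1 ≡ 21 (mod 83)
21^2 ≡ 26 (mod 83)
21^41 ≡ 1 (mod 83) ✓
Therefore the multiplicative order of 21 modulo 83 is 41.

41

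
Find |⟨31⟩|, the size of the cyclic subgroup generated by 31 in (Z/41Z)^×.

10

Since 31 ∈ (Z/41Z)^×, its order divides φ(41) = 41 − 1 = 40 = 2^3 · 5.
Divisors of 40: 1, 2, 4, 5, 8, 10, 20, 40.
Evaluate successive powers at the divisors of 40:
31^1 ≡ 31
31^2 ≡ 18
31^4 ≡ 37
31^5 ≡ 40
31^8 ≡ 16
31^10 ≡ 1
So ord_41(31) = 10.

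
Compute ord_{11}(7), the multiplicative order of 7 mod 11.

The order of 7 must divide φ(11) = 11 − 1 = 10 = 2 · 5.
Divisors of 10: 1, 2, 5, 10.
Evaluate successive powers at the divisors of 10:
7^1 ≡ 7 (mod 11)
7^2 ≡ 5 (mod 11)
7^5 ≡ 10 (mod 11)
7^10 ≡ 1 (mod 11) ✓
The smallest such exponent is 10, so the order of 7 is 10.

10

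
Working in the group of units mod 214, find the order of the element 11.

53

ord(11) | φ(214) = φ(2)·φ(107) = 1·106 = 106 = 2 · 53.
Divisors of 106: 1, 2, 53, 106.
Check 11^d mod 214 for each divisor in increasing order:
11^1 ≡ 11 (mod 214)
11^2 ≡ 121 (mod 214)
11^53 ≡ 1 (mod 214) ✓
Therefore the multiplicative order of 11 modulo 214 is 53.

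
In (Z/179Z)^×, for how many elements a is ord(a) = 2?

φ(179) = 179 − 1 = 178 = 2 · 89.
(Z/179Z)^× is cyclic (|G| = 178); a cyclic group of order m has exactly φ(d) elements of each order d | m, and none otherwise.
2 | 178, and φ(2) = 2 − 1 = 1.

1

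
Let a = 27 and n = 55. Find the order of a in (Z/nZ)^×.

The order of 27 must divide φ(55) = φ(5·11) = (5−1)·(11−1) = 4·10 = 40 = 2^3 · 5.
Divisors of 40: 1, 2, 4, 5, 8, 10, 20, 40.
Test each divisor d:
27^1 ≡ 27 (mod 55)
27^2 ≡ 14 (mod 55)
27^4 ≡ 31 (mod 55)
27^5 ≡ 12 (mod 55)
27^8 ≡ 26 (mod 55)
27^10 ≡ 34 (mod 55)
27^20 ≡ 1 (mod 55) ✓
The smallest such exponent is 20, so the order of 27 is 20.

20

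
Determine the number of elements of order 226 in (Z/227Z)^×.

112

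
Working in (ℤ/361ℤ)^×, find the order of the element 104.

171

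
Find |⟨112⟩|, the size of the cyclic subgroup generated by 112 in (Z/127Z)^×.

126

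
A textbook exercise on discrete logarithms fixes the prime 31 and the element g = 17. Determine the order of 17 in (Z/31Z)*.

Since 17 ∈ (Z/31Z)^×, its order divides φ(31) = 31 − 1 = 30 = 2 · 3 · 5.
Divisors of 30: 1, 2, 3, 5, 6, 10, 15, 30.
Compute 17^d (mod 31) for the divisors d until we hit 1:
17^1 ≡ 17
17^2 ≡ 10
17^3 ≡ 15
17^5 ≡ 26
17^6 ≡ 8
17^10 ≡ 25
17^15 ≡ 30
17^30 ≡ 1
So ord_31(17) = 30.

30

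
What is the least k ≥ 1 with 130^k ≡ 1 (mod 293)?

292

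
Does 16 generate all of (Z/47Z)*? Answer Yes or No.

No

φ(47) = 47 − 1 = 46 = 2 · 23.
16 is a primitive root mod 47 iff 16^(φ(47)/q) ≢ 1 for every prime q | φ(47), i.e. q ∈ {2, 23}.
16^23 ≡ 1 (mod 47)  [q = 2: ≡ 1 ✗]
16^2 ≡ 21 (mod 47)  [q = 23: ≢ 1 ✓]
Since 16^23 ≡ 1, the order of 16 divides 23 < 46, so 16 is not a primitive root.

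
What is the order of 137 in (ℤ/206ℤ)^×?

17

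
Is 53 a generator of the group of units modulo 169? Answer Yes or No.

φ(169) = φ(13^2) = 13·(13−1) = 156 = 2^2 · 3 · 13.
An element g generates (Z/169Z)^× iff g^(156/q) ≢ 1 (mod 169) for each prime q ∈ {2, 3, 13}.
53^78 ≡ 1 (mod 169)  [q = 2: ≡ 1 ✗]
53^52 ≡ 1 (mod 169)  [q = 3: ≡ 1 ✗]
53^12 ≡ 118 (mod 169)  [q = 13: ≢ 1 ✓]
Since 53^78 ≡ 1, the order of 53 divides 78 < 156, so 53 is not a primitive root.

No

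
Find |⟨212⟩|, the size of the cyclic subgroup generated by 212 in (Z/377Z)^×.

42

The order of 212 must divide φ(377) = φ(13·29) = (13−1)·(29−1) = 12·28 = 336 = 2^4 · 3 · 7.
Divisors of 336: 1, 2, 3, 4, 6, 7, 8, 12, 14, 16, 21, 24, 28, 42, 48, 56, 84, 112, 168, 336.
Test each divisor d:
212^1 ≡ 212
212^2 ≡ 81
212^3 ≡ 207
212^4 ≡ 152
212^6 ≡ 248
212^7 ≡ 173
212^8 ≡ 107
212^12 ≡ 53
212^14 ≡ 146
212^16 ≡ 139
212^21 ≡ 376
212^24 ≡ 170
212^28 ≡ 204
212^42 ≡ 1
Therefore the multiplicative order of 212 modulo 377 is 42.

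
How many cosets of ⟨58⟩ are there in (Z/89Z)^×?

1

By Lagrange's theorem, ord_89(58) divides φ(89) = 89 − 1 = 88 = 2^3 · 11.
Divisors of 88: 1, 2, 4, 8, 11, 22, 44, 88.
Check 58^d mod 89 for each divisor in increasing order:
58^1 ≡ 58
58^2 ≡ 71
58^4 ≡ 57
58^8 ≡ 45
58^11 ≡ 12
58^22 ≡ 55
58^44 ≡ 88
58^88 ≡ 1
Thus |⟨58⟩| = ord(58) = 88.
Index = |(Z/89Z)^×| / |⟨58⟩| = 88 / 88 = 1.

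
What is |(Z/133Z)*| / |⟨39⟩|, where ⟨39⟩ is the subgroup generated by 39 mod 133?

36

By Lagrange's theorem, ord_133(39) divides φ(133) = φ(7·19) = (7−1)·(19−1) = 6·18 = 108 = 2^2 · 3^3.
Divisors of 108: 1, 2, 3, 4, 6, 9, 12, 18, 27, 36, 54, 108.
Check 39^d mod 133 for each divisor in increasing order:
39^1 ≡ 39 (mod 133)
39^2 ≡ 58 (mod 133)
39^3 ≡ 1 (mod 133) ✓
Thus |⟨39⟩| = ord(39) = 3.
[(Z/133Z)^× : ⟨39⟩] = 108/3 = 36.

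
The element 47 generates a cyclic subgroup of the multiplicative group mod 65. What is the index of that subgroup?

12

ord(47) | φ(65) = φ(5·13) = (5−1)·(13−1) = 4·12 = 48 = 2^4 · 3.
Divisors of 48: 1, 2, 3, 4, 6, 8, 12, 16, 24, 48.
Test each divisor d:
47^1 ≡ 47 (mod 65)
47^2 ≡ 64 (mod 65)
47^3 ≡ 18 (mod 65)
47^4 ≡ 1 (mod 65) ✓
The order of 47 is 4, so the subgroup it generates has 4 elements.
[(Z/65Z)^× : ⟨47⟩] = 48/4 = 12.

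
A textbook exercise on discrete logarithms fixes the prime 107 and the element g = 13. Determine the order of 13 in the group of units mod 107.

By Lagrange's theorem, ord_107(13) divides φ(107) = 107 − 1 = 106 = 2 · 53.
Divisors of 106: 1, 2, 53, 106.
Check 13^d mod 107 for each divisor in increasing order:
13^1 ≡ 13 (mod 107)
13^2 ≡ 62 (mod 107)
13^53 ≡ 1 (mod 107) ✓
The smallest such exponent is 53, so the order of 13 is 53.

53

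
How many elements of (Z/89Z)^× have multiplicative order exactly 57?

0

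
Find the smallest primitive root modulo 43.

3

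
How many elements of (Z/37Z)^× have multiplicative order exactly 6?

φ(37) = 37 − 1 = 36 = 2^2 · 3^2.
(Z/37Z)^× is cyclic (|G| = 36); a cyclic group of order m has exactly φ(d) elements of each order d | m, and none otherwise.
6 = 2 · 3 divides 36, and φ(6) = 2.

2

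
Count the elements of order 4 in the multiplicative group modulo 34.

2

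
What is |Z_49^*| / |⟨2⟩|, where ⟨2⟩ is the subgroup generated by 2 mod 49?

2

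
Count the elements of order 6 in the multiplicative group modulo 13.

φ(13) = 13 − 1 = 12 = 2^2 · 3.
(Z/13Z)^× is cyclic (|G| = 12); a cyclic group of order m has exactly φ(d) elements of each order d | m, and none otherwise.
6 = 2 · 3 divides 12, and φ(6) = 2.

2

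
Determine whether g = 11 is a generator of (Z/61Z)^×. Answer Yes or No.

No

φ(61) = 61 − 1 = 60 = 2^2 · 3 · 5.
It suffices to check that the order of 11 is not a proper divisor of 60: compute 11^(60/q) for q ∈ {2, 3, 5}.
11^30 ≡ 60 (mod 61)  [q = 2: ≢ 1 ✓]
11^20 ≡ 1 (mod 61)  [q = 3: ≡ 1 ✗]
11^12 ≡ 1 (mod 61)  [q = 5: ≡ 1 ✗]
The check at q = 3 fails, so 11 generates a proper subgroup.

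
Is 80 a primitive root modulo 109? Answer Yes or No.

φ(109) = 109 − 1 = 108 = 2^2 · 3^3.
An element g generates (Z/109Z)^× iff g^(108/q) ≢ 1 (mod 109) for each prime q ∈ {2, 3}.
80^54 ≡ 1 (mod 109)  [q = 2: ≡ 1 ✗]
80^36 ≡ 63 (mod 109)  [q = 3: ≢ 1 ✓]
The check at q = 2 fails, so 80 generates a proper subgroup.

No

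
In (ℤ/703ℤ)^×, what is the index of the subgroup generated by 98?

18

ord(98) | φ(703) = φ(19·37) = (19−1)·(37−1) = 18·36 = 648 = 2^3 · 3^4.
Divisors of 648: 1, 2, 3, 4, 6, 8, 9, 12, 18, 24, 27, 36, 54, 72, 81, 108, 162, 216, 324, 648.
Check 98^d mod 703 for each divisor in increasing order:
98^1 ≡ 98 (mod 703)
98^2 ≡ 465 (mod 703)
98^3 ≡ 578 (mod 703)
98^4 ≡ 404 (mod 703)
98^6 ≡ 159 (mod 703)
98^8 ≡ 120 (mod 703)
98^9 ≡ 512 (mod 703)
98^12 ≡ 676 (mod 703)
98^18 ≡ 628 (mod 703)
98^24 ≡ 26 (mod 703)
98^27 ≡ 265 (mod 703)
98^36 ≡ 1 (mod 703) ✓
The order of 98 is 36, so the subgroup it generates has 36 elements.
Index = |(Z/703Z)^×| / |⟨98⟩| = 648 / 36 = 18.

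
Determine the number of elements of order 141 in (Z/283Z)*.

φ(283) = 283 − 1 = 282 = 2 · 3 · 47.
(Z/283Z)^× is cyclic (|G| = 282); a cyclic group of order m has exactly φ(d) elements of each order d | m, and none otherwise.
141 = 3 · 47 divides 282, and φ(141) = 92.

92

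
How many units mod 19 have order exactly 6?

2

φ(19) = 19 − 1 = 18 = 2 · 3^2.
(Z/19Z)^× is cyclic (|G| = 18); a cyclic group of order m has exactly φ(d) elements of each order d | m, and none otherwise.
6 = 2 · 3 divides 18, and φ(6) = 2.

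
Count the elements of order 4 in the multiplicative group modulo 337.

φ(337) = 337 − 1 = 336 = 2^4 · 3 · 7.
(Z/337Z)^× is cyclic (|G| = 336); a cyclic group of order m has exactly φ(d) elements of each order d | m, and none otherwise.
4 = 2^2 divides 336, and φ(4) = 2.

2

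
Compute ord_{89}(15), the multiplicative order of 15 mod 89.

88

The order of 15 must divide φ(89) = 89 − 1 = 88 = 2^3 · 11.
Divisors of 88: 1, 2, 4, 8, 11, 22, 44, 88.
Compute 15^d (mod 89) for the divisors d until we hit 1:
15^1 ≡ 15 (mod 89)
15^2 ≡ 47 (mod 89)
15^4 ≡ 73 (mod 89)
15^8 ≡ 78 (mod 89)
15^11 ≡ 77 (mod 89)
15^22 ≡ 55 (mod 89)
15^44 ≡ 88 (mod 89)
15^88 ≡ 1 (mod 89) ✓
Therefore the multiplicative order of 15 modulo 89 is 88.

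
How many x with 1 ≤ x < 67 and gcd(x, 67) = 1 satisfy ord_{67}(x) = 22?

φ(67) = 67 − 1 = 66 = 2 · 3 · 11.
In a cyclic group of order 66, there are φ(d) elements of order d for each divisor d of 66, and zero for non-divisors.
22 = 2 · 11 divides 66, and φ(22) = 10.

10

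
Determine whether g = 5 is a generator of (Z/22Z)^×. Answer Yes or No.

φ(22) = φ(2)·φ(11) = 1·10 = 10 = 2 · 5.
An element g generates (Z/22Z)^× iff g^(10/q) ≢ 1 (mod 22) for each prime q ∈ {2, 5}.
5^5 ≡ 1 (mod 22)  [q = 2: ≡ 1 ✗]
5^2 ≡ 3 (mod 22)  [q = 5: ≢ 1 ✓]
5^5 ≡ 1 shows ord(5) | 5, strictly less than φ(22); not a primitive root.

No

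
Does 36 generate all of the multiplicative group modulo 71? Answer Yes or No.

No

φ(71) = 71 − 1 = 70 = 2 · 5 · 7.
Test 36^(70/q) mod 71 for each prime factor q of 70:
36^35 ≡ 1 (mod 71)  [q = 2: ≡ 1 ✗]
36^14 ≡ 25 (mod 71)  [q = 5: ≢ 1 ✓]
36^10 ≡ 45 (mod 71)  [q = 7: ≢ 1 ✓]
36^35 ≡ 1 shows ord(36) | 35, strictly less than φ(71); not a primitive root.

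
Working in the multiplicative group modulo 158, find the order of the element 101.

ord(101) | φ(158) = φ(2)·φ(79) = 1·78 = 78 = 2 · 3 · 13.
Divisors of 78: 1, 2, 3, 6, 13, 26, 39, 78.
Compute 101^d (mod 158) for the divisors d until we hit 1:
101^1 ≡ 101 (mod 158)
101^2 ≡ 89 (mod 158)
101^3 ≡ 141 (mod 158)
101^6 ≡ 131 (mod 158)
101^13 ≡ 1 (mod 158) ✓
The smallest such exponent is 13, so the order of 101 is 13.

13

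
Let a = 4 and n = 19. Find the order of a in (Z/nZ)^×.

9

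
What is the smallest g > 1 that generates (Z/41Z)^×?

φ(41) = 41 − 1 = 40 = 2^3 · 5.
Test candidates g = 2, 3, … against the prime factors q ∈ {2, 5} of φ(41): g is a generator iff g^(40/q) ≢ 1 for every such q.
g = 2: 2^20 ≡ 1 — hits 1, so not a primitive root.
g = 3: 3^20 ≡ 40; 3^8 ≡ 1 — hits 1, so not a primitive root.
g = 4: 4^20 ≡ 1 — hits 1, so not a primitive root.
g = 5: 5^20 ≡ 1 — hits 1, so not a primitive root.
g = 6: 6^20 ≡ 40; 6^8 ≡ 10 — none is 1, so 6 is a primitive root.
Hence the least primitive root of 41 is 6.

6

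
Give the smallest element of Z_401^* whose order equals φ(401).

3

φ(401) = 401 − 1 = 400 = 2^4 · 5^2.
g is a primitive root iff g^(400/q) ≢ 1 (mod 401) for each prime q ∈ {2, 5}.
g = 2: 2^200 ≡ 1 — hits 1, so not a primitive root.
g = 3: 3^200 ≡ 400; 3^80 ≡ 72 — none is 1, so 3 is a primitive root.
The smallest primitive root modulo 401 is 3.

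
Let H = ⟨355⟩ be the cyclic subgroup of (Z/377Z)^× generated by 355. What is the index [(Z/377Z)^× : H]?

8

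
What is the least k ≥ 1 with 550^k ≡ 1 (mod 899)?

By Lagrange's theorem, ord_899(550) divides φ(899) = φ(29·31) = (29−1)·(31−1) = 28·30 = 840 = 2^3 · 3 · 5 · 7.
Divisors of 840: 1, 2, 3, 4, 5, 6, 7, 8, 10, 12, 14, 15, 20, 21, 24, 28, 30, 35, 40, 42, 56, 60, 70, 84, 105, 120, 140, 168, 210, 280, 420, 840.
Compute 550^d (mod 899) for the divisors d until we hit 1:
550^1 ≡ 550
550^2 ≡ 436
550^3 ≡ 666
550^4 ≡ 407
550^5 ≡ 898
550^6 ≡ 349
550^7 ≡ 463
550^8 ≡ 233
550^10 ≡ 1
Therefore the multiplicative order of 550 modulo 899 is 10.

10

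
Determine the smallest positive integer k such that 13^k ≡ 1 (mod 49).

14

The order of 13 must divide φ(49) = φ(7^2) = 7·(7−1) = 42 = 2 · 3 · 7.
Divisors of 42: 1, 2, 3, 6, 7, 14, 21, 42.
Evaluate successive powers at the divisors of 42:
13^1 ≡ 13 (mod 49)
13^2 ≡ 22 (mod 49)
13^3 ≡ 41 (mod 49)
13^6 ≡ 15 (mod 49)
13^7 ≡ 48 (mod 49)
13^14 ≡ 1 (mod 49) ✓
Therefore the multiplicative order of 13 modulo 49 is 14.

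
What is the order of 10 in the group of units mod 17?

16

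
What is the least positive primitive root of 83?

φ(83) = 83 − 1 = 82 = 2 · 41.
g is a primitive root iff g^(82/q) ≢ 1 (mod 83) for each prime q ∈ {2, 41}.
g = 2: 2^41 ≡ 82; 2^2 ≡ 4 — none is 1, so 2 is a primitive root.
Hence the least primitive root of 83 is 2.

2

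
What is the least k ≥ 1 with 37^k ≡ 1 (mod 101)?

25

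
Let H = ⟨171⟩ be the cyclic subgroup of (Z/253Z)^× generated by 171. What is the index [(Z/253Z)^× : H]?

Since 171 ∈ (Z/253Z)^×, its order divides φ(253) = φ(11·23) = (11−1)·(23−1) = 10·22 = 220 = 2^2 · 5 · 11.
Divisors of 220: 1, 2, 4, 5, 10, 11, 20, 22, 44, 55, 110, 220.
Test each divisor d:
171^1 ≡ 171 (mod 253)
171^2 ≡ 146 (mod 253)
171^4 ≡ 64 (mod 253)
171^5 ≡ 65 (mod 253)
171^10 ≡ 177 (mod 253)
171^11 ≡ 160 (mod 253)
171^20 ≡ 210 (mod 253)
171^22 ≡ 47 (mod 253)
171^44 ≡ 185 (mod 253)
171^55 ≡ 252 (mod 253)
171^110 ≡ 1 (mod 253) ✓
So ord_253(171) = 110, hence |⟨171⟩| = 110.
The index is φ(253) / ord(171) = 220 / 110 = 2.

2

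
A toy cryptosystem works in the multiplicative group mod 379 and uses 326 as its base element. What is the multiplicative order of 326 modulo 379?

189

The order of 326 must divide φ(379) = 379 − 1 = 378 = 2 · 3^3 · 7.
Divisors of 378: 1, 2, 3, 6, 7, 9, 14, 18, 21, 27, 42, 54, 63, 126, 189, 378.
Compute 326^d (mod 379) for the divisors d until we hit 1:
326^1 ≡ 326 (mod 379)
326^2 ≡ 156 (mod 379)
326^3 ≡ 70 (mod 379)
326^6 ≡ 352 (mod 379)
326^7 ≡ 294 (mod 379)
326^9 ≡ 5 (mod 379)
326^14 ≡ 24 (mod 379)
326^18 ≡ 25 (mod 379)
326^21 ≡ 234 (mod 379)
326^27 ≡ 125 (mod 379)
326^42 ≡ 180 (mod 379)
326^54 ≡ 86 (mod 379)
326^63 ≡ 51 (mod 379)
326^126 ≡ 327 (mod 379)
326^189 ≡ 1 (mod 379) ✓
Therefore the multiplicative order of 326 modulo 379 is 189.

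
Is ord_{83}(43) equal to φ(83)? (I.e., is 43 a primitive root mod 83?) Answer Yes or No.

Yes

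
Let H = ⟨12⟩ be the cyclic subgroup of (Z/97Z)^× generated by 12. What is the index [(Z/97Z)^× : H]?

ord(12) | φ(97) = 97 − 1 = 96 = 2^5 · 3.
Divisors of 96: 1, 2, 3, 4, 6, 8, 12, 16, 24, 32, 48, 96.
Test each divisor d:
12^1 ≡ 12 (mod 97)
12^2 ≡ 47 (mod 97)
12^3 ≡ 79 (mod 97)
12^4 ≡ 75 (mod 97)
12^6 ≡ 33 (mod 97)
12^8 ≡ 96 (mod 97)
12^12 ≡ 22 (mod 97)
12^16 ≡ 1 (mod 97) ✓
Thus |⟨12⟩| = ord(12) = 16.
[(Z/97Z)^× : ⟨12⟩] = 96/16 = 6.

6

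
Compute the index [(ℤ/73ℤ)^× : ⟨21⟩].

3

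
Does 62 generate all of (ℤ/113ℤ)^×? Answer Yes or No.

φ(113) = 113 − 1 = 112 = 2^4 · 7.
62 is a primitive root mod 113 iff 62^(φ(113)/q) ≢ 1 for every prime q | φ(113), i.e. q ∈ {2, 7}.
62^56 ≡ 1 (mod 113)  [q = 2: ≡ 1 ✗]
62^16 ≡ 30 (mod 113)  [q = 7: ≢ 1 ✓]
62^56 ≡ 1 shows ord(62) | 56, strictly less than φ(113); not a primitive root.

No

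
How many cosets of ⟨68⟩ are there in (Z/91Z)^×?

12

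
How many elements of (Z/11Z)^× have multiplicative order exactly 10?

4

φ(11) = 11 − 1 = 10 = 2 · 5.
In a cyclic group of order 10, there are φ(d) elements of order d for each divisor d of 10, and zero for non-divisors.
10 = 2 · 5 divides 10, and φ(10) = 4.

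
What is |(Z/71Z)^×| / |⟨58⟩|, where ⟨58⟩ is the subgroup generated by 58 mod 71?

2

Since 58 ∈ (Z/71Z)^×, its order divides φ(71) = 71 − 1 = 70 = 2 · 5 · 7.
Divisors of 70: 1, 2, 5, 7, 10, 14, 35, 70.
Compute 58^d (mod 71) for the divisors d until we hit 1:
58^1 ≡ 58
58^2 ≡ 27
58^5 ≡ 37
58^7 ≡ 5
58^10 ≡ 20
58^14 ≡ 25
58^35 ≡ 1
So ord_71(58) = 35, hence |⟨58⟩| = 35.
[(Z/71Z)^× : ⟨58⟩] = 70/35 = 2.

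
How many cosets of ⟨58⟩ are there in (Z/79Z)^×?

The order of 58 must divide φ(79) = 79 − 1 = 78 = 2 · 3 · 13.
Divisors of 78: 1, 2, 3, 6, 13, 26, 39, 78.
Evaluate successive powers at the divisors of 78:
58^1 ≡ 58 (mod 79)
58^2 ≡ 46 (mod 79)
58^3 ≡ 61 (mod 79)
58^6 ≡ 8 (mod 79)
58^13 ≡ 78 (mod 79)
58^26 ≡ 1 (mod 79) ✓
The order of 58 is 26, so the subgroup it generates has 26 elements.
Index = |(Z/79Z)^×| / |⟨58⟩| = 78 / 26 = 3.

3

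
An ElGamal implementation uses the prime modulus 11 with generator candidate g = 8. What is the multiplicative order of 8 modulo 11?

10

Since 8 ∈ (Z/11Z)^×, its order divides φ(11) = 11 − 1 = 10 = 2 · 5.
Divisors of 10: 1, 2, 5, 10.
Check 8^d mod 11 for each divisor in increasing order:
8^1 ≡ 8
8^2 ≡ 9
8^5 ≡ 10
8^10 ≡ 1
The smallest such exponent is 10, so the order of 8 is 10.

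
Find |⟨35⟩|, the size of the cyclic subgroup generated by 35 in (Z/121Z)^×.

The order of 35 must divide φ(121) = φ(11^2) = 11·(11−1) = 110 = 2 · 5 · 11.
Divisors of 110: 1, 2, 5, 10, 11, 22, 55, 110.
Compute 35^d (mod 121) for the divisors d until we hit 1:
35^1 ≡ 35 (mod 121)
35^2 ≡ 15 (mod 121)
35^5 ≡ 10 (mod 121)
35^10 ≡ 100 (mod 121)
35^11 ≡ 112 (mod 121)
35^22 ≡ 81 (mod 121)
35^55 ≡ 120 (mod 121)
35^110 ≡ 1 (mod 121) ✓
The smallest such exponent is 110, so the order of 35 is 110.

110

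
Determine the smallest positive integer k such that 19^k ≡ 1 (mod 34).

8

The order of 19 must divide φ(34) = φ(2)·φ(17) = 1·16 = 16 = 2^4.
Divisors of 16: 1, 2, 4, 8, 16.
Test each divisor d:
19^1 ≡ 19
19^2 ≡ 21
19^4 ≡ 33
19^8 ≡ 1
The smallest such exponent is 8, so the order of 19 is 8.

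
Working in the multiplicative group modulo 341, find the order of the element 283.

The order of 283 must divide φ(341) = φ(11·31) = (11−1)·(31−1) = 10·30 = 300 = 2^2 · 3 · 5^2.
Divisors of 300: 1, 2, 3, 4, 5, 6, 10, 12, 15, 20, 25, 30, 50, 60, 75, 100, 150, 300.
Compute 283^d (mod 341) for the divisors d until we hit 1:
283^1 ≡ 283 (mod 341)
283^2 ≡ 295 (mod 341)
283^3 ≡ 281 (mod 341)
283^4 ≡ 70 (mod 341)
283^5 ≡ 32 (mod 341)
283^6 ≡ 190 (mod 341)
283^10 ≡ 1 (mod 341) ✓
Therefore the multiplicative order of 283 modulo 341 is 10.

10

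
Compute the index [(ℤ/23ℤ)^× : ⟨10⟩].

By Lagrange's theorem, ord_23(10) divides φ(23) = 23 − 1 = 22 = 2 · 11.
Divisors of 22: 1, 2, 11, 22.
Check 10^d mod 23 for each divisor in increasing order:
10^1 ≡ 10 (mod 23)
10^2 ≡ 8 (mod 23)
10^11 ≡ 22 (mod 23)
10^22 ≡ 1 (mod 23) ✓
Thus |⟨10⟩| = ord(10) = 22.
Index = |(Z/23Z)^×| / |⟨10⟩| = 22 / 22 = 1.

1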